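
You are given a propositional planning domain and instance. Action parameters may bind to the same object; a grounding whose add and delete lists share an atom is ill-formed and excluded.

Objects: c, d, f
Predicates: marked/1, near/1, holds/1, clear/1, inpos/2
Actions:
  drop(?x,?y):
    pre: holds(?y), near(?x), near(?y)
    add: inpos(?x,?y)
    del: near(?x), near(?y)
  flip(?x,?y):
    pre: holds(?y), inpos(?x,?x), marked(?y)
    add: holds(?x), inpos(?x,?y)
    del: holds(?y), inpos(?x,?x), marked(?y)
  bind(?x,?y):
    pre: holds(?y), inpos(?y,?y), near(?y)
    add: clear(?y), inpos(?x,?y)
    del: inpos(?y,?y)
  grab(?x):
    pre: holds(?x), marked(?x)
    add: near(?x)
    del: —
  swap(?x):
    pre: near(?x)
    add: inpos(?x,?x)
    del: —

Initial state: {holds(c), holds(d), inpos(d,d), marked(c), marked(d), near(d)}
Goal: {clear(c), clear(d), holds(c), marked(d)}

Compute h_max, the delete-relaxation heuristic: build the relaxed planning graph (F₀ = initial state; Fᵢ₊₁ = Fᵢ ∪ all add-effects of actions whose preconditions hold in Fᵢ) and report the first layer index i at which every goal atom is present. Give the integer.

F0 = init (6 atoms)
F1 = F0 ∪ {clear(d), inpos(c,d), inpos(d,c), inpos(f,d), near(c)}  (11 atoms)
F2 = F1 ∪ {inpos(c,c)}  (12 atoms)
F3 = F2 ∪ {clear(c), inpos(f,c)}  (14 atoms)
goal ⊆ F3  ⇒  h_max = 3

3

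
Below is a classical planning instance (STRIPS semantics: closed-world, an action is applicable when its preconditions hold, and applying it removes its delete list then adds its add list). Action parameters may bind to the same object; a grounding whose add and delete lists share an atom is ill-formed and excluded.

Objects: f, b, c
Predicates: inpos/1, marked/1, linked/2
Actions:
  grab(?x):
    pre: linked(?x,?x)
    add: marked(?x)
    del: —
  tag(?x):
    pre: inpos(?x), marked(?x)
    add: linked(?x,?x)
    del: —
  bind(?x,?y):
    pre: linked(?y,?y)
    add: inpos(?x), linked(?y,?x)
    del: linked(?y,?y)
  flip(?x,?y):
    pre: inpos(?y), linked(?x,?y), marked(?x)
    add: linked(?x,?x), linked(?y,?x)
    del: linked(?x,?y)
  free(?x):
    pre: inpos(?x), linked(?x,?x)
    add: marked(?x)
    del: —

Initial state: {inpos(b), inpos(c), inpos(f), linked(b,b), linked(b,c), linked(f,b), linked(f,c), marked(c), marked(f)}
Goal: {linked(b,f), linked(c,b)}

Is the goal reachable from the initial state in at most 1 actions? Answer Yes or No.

1. grab(b)  →  {inpos(b), inpos(c), inpos(f), linked(b,b), linked(b,c), linked(f,b), linked(f,c), marked(b), marked(c), marked(f)}
2. bind(f,b)  →  {inpos(b), inpos(c), inpos(f), linked(b,c), linked(b,f), linked(f,b), linked(f,c), marked(b), marked(c), marked(f)}
3. flip(b,c)  →  {inpos(b), inpos(c), inpos(f), linked(b,b), linked(b,f), linked(c,b), linked(f,b), linked(f,c), marked(b), marked(c), marked(f)}
optimal plan length = 3; 3 > 1

No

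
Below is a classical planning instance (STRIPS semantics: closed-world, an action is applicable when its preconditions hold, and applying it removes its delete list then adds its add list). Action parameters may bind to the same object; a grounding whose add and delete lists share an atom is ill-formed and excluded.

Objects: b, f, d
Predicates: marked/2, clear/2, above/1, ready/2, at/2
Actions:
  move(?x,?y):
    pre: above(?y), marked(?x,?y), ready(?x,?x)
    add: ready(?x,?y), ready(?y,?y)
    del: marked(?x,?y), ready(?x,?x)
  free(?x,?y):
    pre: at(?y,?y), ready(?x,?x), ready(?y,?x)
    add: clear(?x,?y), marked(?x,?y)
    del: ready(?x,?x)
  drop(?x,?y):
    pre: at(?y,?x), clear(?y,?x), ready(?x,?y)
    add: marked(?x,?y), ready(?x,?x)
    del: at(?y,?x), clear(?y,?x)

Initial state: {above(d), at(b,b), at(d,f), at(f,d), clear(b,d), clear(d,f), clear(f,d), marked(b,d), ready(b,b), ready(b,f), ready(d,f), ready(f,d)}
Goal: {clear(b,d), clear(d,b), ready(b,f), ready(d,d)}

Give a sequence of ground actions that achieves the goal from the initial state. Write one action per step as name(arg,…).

move(b,d); free(d,b); drop(d,f)

1. move(b,d)  →  {above(d), at(b,b), at(d,f), at(f,d), clear(b,d), clear(d,f), clear(f,d), ready(b,d), ready(b,f), ready(d,d), ready(d,f), ready(f,d)}
2. free(d,b)  →  {above(d), at(b,b), at(d,f), at(f,d), clear(b,d), clear(d,b), clear(d,f), clear(f,d), marked(d,b), ready(b,d), ready(b,f), ready(d,f), ready(f,d)}
3. drop(d,f)  →  {above(d), at(b,b), at(d,f), clear(b,d), clear(d,b), clear(d,f), marked(d,b), marked(d,f), ready(b,d), ready(b,f), ready(d,d), ready(d,f), ready(f,d)}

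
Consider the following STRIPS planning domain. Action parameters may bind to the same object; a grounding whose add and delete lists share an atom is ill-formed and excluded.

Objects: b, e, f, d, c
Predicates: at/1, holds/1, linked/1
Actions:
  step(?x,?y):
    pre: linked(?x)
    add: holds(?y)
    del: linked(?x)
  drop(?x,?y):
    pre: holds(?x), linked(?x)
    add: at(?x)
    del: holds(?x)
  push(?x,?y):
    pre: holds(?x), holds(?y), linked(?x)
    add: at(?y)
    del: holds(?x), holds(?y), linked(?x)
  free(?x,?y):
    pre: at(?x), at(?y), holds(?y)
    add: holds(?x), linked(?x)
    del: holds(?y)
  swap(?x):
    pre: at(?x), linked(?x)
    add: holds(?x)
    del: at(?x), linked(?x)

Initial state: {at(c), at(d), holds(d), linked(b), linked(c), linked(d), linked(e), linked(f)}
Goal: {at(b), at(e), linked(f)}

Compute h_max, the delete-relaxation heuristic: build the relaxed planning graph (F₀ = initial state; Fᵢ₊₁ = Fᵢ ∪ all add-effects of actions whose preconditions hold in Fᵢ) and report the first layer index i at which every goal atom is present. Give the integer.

2

F0 = init (8 atoms)
F1 = F0 ∪ {holds(b), holds(c), holds(e), holds(f)}  (12 atoms)
F2 = F1 ∪ {at(b), at(e), at(f)}  (15 atoms)
goal ⊆ F2  ⇒  h_max = 2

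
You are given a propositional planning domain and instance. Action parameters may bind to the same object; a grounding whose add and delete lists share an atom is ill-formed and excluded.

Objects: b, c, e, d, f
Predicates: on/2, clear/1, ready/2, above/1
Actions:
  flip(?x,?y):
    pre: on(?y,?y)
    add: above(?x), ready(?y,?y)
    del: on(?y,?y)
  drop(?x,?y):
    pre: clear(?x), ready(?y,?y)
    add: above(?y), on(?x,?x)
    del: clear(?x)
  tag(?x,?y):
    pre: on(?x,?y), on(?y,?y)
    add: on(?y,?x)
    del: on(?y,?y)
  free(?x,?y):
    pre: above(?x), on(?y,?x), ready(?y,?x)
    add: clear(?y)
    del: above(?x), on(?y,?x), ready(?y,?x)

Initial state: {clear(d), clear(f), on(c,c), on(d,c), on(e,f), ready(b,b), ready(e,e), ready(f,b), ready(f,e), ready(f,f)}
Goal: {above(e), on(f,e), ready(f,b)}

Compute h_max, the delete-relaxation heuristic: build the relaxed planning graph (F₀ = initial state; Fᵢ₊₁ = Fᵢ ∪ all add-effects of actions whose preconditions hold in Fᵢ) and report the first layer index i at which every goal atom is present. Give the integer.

2

F0 = init (10 atoms)
F1 = F0 ∪ {above(b), above(c), above(d), above(e), above(f), on(c,d), on(d,d), on(f,f), ready(c,c)}  (19 atoms)
F2 = F1 ∪ {clear(c), on(f,e), ready(d,d)}  (22 atoms)
goal ⊆ F2  ⇒  h_max = 2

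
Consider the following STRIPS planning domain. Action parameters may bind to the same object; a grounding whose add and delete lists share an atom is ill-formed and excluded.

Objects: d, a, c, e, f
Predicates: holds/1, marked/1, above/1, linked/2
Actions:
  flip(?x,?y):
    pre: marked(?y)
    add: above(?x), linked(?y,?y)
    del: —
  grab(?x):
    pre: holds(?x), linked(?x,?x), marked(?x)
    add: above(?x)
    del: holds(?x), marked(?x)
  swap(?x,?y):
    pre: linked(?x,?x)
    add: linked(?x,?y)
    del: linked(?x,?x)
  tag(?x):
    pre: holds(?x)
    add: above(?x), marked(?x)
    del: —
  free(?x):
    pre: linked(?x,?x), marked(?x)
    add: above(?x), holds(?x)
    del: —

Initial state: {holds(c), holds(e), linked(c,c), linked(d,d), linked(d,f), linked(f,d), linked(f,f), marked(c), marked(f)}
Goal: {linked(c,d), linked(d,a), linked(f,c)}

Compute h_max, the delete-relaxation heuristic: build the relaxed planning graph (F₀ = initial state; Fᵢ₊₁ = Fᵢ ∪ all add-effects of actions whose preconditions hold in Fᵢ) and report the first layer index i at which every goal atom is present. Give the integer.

1

F0 = init (9 atoms)
F1 = F0 ∪ {above(a), above(c), above(d), above(e), above(f), holds(f), linked(c,a), linked(c,d), linked(c,e), linked(c,f), linked(d,a), linked(d,c), linked(d,e), linked(f,a), linked(f,c), linked(f,e), marked(e)}  (26 atoms)
goal ⊆ F1  ⇒  h_max = 1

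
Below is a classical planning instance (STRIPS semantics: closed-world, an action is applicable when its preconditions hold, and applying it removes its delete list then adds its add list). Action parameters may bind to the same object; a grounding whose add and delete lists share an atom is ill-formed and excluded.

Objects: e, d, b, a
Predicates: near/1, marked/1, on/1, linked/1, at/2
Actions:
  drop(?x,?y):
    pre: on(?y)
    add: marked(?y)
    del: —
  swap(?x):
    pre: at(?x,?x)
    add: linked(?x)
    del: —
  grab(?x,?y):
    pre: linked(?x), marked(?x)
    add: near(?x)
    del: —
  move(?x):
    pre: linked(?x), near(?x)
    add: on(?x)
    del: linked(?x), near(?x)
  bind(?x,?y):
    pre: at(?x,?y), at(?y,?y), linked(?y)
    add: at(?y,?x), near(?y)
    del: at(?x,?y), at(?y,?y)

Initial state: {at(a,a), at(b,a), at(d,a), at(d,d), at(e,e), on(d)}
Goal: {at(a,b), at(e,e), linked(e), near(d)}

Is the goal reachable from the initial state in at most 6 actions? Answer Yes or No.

1. drop(e,d)  →  {at(a,a), at(b,a), at(d,a), at(d,d), at(e,e), marked(d), on(d)}
2. swap(e)  →  {at(a,a), at(b,a), at(d,a), at(d,d), at(e,e), linked(e), marked(d), on(d)}
3. swap(d)  →  {at(a,a), at(b,a), at(d,a), at(d,d), at(e,e), linked(d), linked(e), marked(d), on(d)}
4. swap(a)  →  {at(a,a), at(b,a), at(d,a), at(d,d), at(e,e), linked(a), linked(d), linked(e), marked(d), on(d)}
5. grab(d,e)  →  {at(a,a), at(b,a), at(d,a), at(d,d), at(e,e), linked(a), linked(d), linked(e), marked(d), near(d), on(d)}
6. bind(b,a)  →  {at(a,b), at(d,a), at(d,d), at(e,e), linked(a), linked(d), linked(e), marked(d), near(a), near(d), on(d)}
optimal plan length = 6; 6 ≤ 6

Yes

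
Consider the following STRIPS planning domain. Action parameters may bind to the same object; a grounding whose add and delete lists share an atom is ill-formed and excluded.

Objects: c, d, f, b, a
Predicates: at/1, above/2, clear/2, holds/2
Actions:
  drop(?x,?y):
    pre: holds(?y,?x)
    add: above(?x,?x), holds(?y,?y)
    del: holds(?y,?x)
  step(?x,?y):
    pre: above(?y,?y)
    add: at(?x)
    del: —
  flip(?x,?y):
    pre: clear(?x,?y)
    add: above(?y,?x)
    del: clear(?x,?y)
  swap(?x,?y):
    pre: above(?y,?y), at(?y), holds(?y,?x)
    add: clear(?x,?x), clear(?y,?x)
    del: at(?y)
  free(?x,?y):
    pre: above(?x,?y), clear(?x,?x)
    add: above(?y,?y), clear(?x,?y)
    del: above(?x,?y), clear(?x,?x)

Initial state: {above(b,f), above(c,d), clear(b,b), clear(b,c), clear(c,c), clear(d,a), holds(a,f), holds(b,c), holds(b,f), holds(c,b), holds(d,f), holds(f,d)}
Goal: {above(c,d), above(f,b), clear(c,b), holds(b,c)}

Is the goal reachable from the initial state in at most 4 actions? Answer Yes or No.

Yes

1. flip(b,c)  →  {above(b,f), above(c,b), above(c,d), clear(b,b), clear(c,c), clear(d,a), holds(a,f), holds(b,c), holds(b,f), holds(c,b), holds(d,f), holds(f,d)}
2. free(c,b)  →  {above(b,b), above(b,f), above(c,d), clear(b,b), clear(c,b), clear(d,a), holds(a,f), holds(b,c), holds(b,f), holds(c,b), holds(d,f), holds(f,d)}
3. free(b,f)  →  {above(b,b), above(c,d), above(f,f), clear(b,f), clear(c,b), clear(d,a), holds(a,f), holds(b,c), holds(b,f), holds(c,b), holds(d,f), holds(f,d)}
4. flip(b,f)  →  {above(b,b), above(c,d), above(f,b), above(f,f), clear(c,b), clear(d,a), holds(a,f), holds(b,c), holds(b,f), holds(c,b), holds(d,f), holds(f,d)}
optimal plan length = 4; 4 ≤ 4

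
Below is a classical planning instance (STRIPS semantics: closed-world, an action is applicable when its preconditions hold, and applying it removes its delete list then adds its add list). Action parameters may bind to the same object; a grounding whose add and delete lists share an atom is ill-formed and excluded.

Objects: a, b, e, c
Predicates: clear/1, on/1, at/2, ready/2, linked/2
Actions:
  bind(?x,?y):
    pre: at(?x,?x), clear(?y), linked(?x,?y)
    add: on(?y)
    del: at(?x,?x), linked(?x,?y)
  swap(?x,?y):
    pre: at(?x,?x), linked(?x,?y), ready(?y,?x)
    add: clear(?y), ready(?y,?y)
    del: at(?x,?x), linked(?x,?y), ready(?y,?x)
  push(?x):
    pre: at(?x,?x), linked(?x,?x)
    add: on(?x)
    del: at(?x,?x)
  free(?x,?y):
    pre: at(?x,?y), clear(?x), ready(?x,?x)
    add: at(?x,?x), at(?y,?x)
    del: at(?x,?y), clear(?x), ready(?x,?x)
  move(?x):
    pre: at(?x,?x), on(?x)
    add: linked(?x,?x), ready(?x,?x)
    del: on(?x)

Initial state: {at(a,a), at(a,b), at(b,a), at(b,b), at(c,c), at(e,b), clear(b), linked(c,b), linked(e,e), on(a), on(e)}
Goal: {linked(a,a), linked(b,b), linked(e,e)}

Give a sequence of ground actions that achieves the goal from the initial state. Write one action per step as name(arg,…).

bind(c,b); move(a); move(b)

1. bind(c,b)  →  {at(a,a), at(a,b), at(b,a), at(b,b), at(e,b), clear(b), linked(e,e), on(a), on(b), on(e)}
2. move(a)  →  {at(a,a), at(a,b), at(b,a), at(b,b), at(e,b), clear(b), linked(a,a), linked(e,e), on(b), on(e), ready(a,a)}
3. move(b)  →  {at(a,a), at(a,b), at(b,a), at(b,b), at(e,b), clear(b), linked(a,a), linked(b,b), linked(e,e), on(e), ready(a,a), ready(b,b)}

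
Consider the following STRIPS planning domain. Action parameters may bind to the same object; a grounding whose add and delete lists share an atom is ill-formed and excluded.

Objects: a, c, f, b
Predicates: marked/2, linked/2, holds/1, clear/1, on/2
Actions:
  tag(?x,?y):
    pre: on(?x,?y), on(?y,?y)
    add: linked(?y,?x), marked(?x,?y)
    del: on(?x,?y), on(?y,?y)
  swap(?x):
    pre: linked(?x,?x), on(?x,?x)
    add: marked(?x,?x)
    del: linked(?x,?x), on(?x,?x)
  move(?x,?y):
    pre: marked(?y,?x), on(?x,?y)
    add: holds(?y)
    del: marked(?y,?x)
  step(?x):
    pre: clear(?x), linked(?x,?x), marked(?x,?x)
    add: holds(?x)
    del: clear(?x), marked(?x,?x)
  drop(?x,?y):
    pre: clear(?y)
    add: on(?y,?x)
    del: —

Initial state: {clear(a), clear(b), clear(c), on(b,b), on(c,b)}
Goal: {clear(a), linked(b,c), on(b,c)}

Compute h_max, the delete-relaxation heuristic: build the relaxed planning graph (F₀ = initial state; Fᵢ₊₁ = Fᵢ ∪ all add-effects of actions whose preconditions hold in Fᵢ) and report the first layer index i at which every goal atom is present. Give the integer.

F0 = init (5 atoms)
F1 = F0 ∪ {linked(b,b), linked(b,c), marked(b,b), marked(c,b), on(a,a), on(a,b), on(a,c), on(a,f), on(b,a), on(b,c), on(b,f), on(c,a), on(c,c), on(c,f)}  (19 atoms)
goal ⊆ F1  ⇒  h_max = 1

1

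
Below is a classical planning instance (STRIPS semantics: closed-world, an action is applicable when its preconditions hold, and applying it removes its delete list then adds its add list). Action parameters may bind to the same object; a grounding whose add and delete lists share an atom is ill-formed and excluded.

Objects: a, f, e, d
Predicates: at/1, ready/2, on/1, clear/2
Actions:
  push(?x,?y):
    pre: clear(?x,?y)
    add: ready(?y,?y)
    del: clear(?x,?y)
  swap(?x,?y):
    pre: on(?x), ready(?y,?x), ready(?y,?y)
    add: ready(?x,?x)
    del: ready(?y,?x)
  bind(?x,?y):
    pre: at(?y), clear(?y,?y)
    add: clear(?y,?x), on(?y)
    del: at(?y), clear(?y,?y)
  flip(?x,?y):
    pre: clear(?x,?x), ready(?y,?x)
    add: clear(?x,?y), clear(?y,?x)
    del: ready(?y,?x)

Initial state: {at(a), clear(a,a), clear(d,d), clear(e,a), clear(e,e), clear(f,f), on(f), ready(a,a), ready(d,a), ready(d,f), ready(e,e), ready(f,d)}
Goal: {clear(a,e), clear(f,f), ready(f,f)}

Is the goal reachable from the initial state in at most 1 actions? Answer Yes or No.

1. push(d,d)  →  {at(a), clear(a,a), clear(e,a), clear(e,e), clear(f,f), on(f), ready(a,a), ready(d,a), ready(d,d), ready(d,f), ready(e,e), ready(f,d)}
2. swap(f,d)  →  {at(a), clear(a,a), clear(e,a), clear(e,e), clear(f,f), on(f), ready(a,a), ready(d,a), ready(d,d), ready(e,e), ready(f,d), ready(f,f)}
3. bind(e,a)  →  {clear(a,e), clear(e,a), clear(e,e), clear(f,f), on(a), on(f), ready(a,a), ready(d,a), ready(d,d), ready(e,e), ready(f,d), ready(f,f)}
optimal plan length = 3; 3 > 1

No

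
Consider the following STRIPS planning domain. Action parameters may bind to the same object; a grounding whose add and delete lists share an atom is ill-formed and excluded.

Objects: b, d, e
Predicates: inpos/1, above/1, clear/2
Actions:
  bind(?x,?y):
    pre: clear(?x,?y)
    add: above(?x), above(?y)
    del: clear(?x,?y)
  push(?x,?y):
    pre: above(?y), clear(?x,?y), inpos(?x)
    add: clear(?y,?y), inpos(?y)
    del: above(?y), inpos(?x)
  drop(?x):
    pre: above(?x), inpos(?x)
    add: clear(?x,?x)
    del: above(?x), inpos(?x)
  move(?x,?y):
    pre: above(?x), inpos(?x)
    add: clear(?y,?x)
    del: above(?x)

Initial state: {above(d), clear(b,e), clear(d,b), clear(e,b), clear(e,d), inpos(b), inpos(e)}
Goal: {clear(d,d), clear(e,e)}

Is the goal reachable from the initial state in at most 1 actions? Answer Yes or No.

1. bind(b,e)  →  {above(b), above(d), above(e), clear(d,b), clear(e,b), clear(e,d), inpos(b), inpos(e)}
2. move(e,e)  →  {above(b), above(d), clear(d,b), clear(e,b), clear(e,d), clear(e,e), inpos(b), inpos(e)}
3. push(e,d)  →  {above(b), clear(d,b), clear(d,d), clear(e,b), clear(e,d), clear(e,e), inpos(b), inpos(d)}
optimal plan length = 3; 3 > 1

No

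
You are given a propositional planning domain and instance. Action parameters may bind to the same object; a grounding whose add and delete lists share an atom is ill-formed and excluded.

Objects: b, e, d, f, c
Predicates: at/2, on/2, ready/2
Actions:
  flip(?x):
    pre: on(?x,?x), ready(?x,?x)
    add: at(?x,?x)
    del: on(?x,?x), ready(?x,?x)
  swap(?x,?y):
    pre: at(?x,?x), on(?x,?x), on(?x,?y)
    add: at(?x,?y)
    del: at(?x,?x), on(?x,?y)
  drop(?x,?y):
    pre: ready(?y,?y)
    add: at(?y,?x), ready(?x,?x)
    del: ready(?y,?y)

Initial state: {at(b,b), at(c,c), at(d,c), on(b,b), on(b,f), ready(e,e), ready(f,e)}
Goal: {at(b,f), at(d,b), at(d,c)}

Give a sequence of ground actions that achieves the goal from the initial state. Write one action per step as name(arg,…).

1. swap(b,f)  →  {at(b,f), at(c,c), at(d,c), on(b,b), ready(e,e), ready(f,e)}
2. drop(d,e)  →  {at(b,f), at(c,c), at(d,c), at(e,d), on(b,b), ready(d,d), ready(f,e)}
3. drop(b,d)  →  {at(b,f), at(c,c), at(d,b), at(d,c), at(e,d), on(b,b), ready(b,b), ready(f,e)}

swap(b,f); drop(d,e); drop(b,d)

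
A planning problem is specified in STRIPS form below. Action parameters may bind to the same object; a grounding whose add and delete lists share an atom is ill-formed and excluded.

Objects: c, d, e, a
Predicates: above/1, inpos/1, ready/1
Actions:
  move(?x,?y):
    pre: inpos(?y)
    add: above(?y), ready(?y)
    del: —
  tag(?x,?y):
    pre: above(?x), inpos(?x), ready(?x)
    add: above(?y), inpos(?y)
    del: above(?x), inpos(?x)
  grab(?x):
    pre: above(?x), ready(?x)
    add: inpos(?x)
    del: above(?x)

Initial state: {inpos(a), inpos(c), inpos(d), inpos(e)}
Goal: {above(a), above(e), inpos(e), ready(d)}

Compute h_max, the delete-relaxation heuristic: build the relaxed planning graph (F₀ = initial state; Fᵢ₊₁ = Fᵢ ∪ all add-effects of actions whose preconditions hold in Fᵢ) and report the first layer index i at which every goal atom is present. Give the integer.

1

F0 = init (4 atoms)
F1 = F0 ∪ {above(a), above(c), above(d), above(e), ready(a), ready(c), ready(d), ready(e)}  (12 atoms)
goal ⊆ F1  ⇒  h_max = 1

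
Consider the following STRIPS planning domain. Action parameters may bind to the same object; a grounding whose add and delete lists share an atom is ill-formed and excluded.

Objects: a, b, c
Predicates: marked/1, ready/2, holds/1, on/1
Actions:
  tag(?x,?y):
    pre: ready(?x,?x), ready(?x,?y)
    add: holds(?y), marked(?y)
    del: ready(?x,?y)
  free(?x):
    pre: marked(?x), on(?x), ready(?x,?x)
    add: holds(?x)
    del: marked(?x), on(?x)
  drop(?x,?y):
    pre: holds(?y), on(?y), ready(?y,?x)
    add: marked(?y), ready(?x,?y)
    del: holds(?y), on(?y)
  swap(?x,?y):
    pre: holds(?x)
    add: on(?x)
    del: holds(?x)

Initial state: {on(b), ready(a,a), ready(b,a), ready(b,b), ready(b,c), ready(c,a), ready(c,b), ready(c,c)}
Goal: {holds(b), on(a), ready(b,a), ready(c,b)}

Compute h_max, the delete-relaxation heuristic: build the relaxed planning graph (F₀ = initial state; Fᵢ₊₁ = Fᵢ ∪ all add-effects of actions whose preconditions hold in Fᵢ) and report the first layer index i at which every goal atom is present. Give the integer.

F0 = init (8 atoms)
F1 = F0 ∪ {holds(a), holds(b), holds(c), marked(a), marked(b), marked(c)}  (14 atoms)
F2 = F1 ∪ {on(a), on(c), ready(a,b)}  (17 atoms)
goal ⊆ F2  ⇒  h_max = 2

2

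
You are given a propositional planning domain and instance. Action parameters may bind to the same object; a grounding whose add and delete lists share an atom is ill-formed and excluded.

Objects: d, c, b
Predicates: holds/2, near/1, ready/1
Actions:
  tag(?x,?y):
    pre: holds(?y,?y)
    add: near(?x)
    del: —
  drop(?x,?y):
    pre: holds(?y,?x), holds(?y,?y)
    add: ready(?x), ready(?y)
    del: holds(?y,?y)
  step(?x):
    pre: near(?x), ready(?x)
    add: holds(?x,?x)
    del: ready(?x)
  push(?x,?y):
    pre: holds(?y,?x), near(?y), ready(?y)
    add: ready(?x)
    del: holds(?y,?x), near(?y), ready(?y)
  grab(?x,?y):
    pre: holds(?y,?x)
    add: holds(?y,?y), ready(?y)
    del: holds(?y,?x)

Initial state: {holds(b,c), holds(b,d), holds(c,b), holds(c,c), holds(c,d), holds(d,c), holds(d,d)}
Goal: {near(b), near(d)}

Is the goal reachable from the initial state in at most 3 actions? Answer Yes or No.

1. tag(d,d)  →  {holds(b,c), holds(b,d), holds(c,b), holds(c,c), holds(c,d), holds(d,c), holds(d,d), near(d)}
2. tag(b,d)  →  {holds(b,c), holds(b,d), holds(c,b), holds(c,c), holds(c,d), holds(d,c), holds(d,d), near(b), near(d)}
optimal plan length = 2; 2 ≤ 3

Yes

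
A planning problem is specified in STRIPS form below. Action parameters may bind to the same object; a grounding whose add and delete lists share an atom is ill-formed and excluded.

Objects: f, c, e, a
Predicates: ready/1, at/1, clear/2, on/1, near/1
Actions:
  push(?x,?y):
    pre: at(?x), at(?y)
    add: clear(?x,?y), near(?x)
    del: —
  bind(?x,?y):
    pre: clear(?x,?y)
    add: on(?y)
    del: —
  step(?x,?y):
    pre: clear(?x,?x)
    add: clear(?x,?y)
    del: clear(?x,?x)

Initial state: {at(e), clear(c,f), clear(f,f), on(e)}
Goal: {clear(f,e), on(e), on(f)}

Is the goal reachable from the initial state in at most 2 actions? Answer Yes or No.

1. bind(f,f)  →  {at(e), clear(c,f), clear(f,f), on(e), on(f)}
2. step(f,e)  →  {at(e), clear(c,f), clear(f,e), on(e), on(f)}
optimal plan length = 2; 2 ≤ 2

Yes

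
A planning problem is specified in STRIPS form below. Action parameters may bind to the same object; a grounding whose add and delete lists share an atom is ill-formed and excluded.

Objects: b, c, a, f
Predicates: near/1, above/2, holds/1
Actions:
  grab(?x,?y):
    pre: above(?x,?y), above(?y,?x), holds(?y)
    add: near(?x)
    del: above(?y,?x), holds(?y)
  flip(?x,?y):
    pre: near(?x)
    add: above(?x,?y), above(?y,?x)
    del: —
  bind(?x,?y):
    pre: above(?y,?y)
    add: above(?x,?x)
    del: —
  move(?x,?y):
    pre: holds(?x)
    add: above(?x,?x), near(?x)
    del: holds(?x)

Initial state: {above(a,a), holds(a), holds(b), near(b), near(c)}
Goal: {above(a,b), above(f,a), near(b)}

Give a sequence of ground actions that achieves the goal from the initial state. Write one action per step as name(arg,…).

1. grab(a,a)  →  {holds(b), near(a), near(b), near(c)}
2. flip(b,a)  →  {above(a,b), above(b,a), holds(b), near(a), near(b), near(c)}
3. flip(a,f)  →  {above(a,b), above(a,f), above(b,a), above(f,a), holds(b), near(a), near(b), near(c)}

grab(a,a); flip(b,a); flip(a,f)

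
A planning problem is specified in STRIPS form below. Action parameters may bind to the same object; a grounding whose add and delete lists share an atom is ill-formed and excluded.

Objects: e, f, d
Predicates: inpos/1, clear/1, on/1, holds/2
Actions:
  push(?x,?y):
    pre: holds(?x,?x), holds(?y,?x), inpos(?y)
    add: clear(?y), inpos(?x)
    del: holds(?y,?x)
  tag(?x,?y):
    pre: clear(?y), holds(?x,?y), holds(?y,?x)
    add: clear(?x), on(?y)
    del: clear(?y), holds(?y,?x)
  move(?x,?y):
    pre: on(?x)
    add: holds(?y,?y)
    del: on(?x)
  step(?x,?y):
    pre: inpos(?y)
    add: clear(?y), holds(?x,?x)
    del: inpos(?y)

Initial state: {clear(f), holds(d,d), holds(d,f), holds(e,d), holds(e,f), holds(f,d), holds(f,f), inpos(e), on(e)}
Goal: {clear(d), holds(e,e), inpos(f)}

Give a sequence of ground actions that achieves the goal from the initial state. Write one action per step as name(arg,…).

1. push(f,e)  →  {clear(e), clear(f), holds(d,d), holds(d,f), holds(e,d), holds(f,d), holds(f,f), inpos(e), inpos(f), on(e)}
2. push(d,e)  →  {clear(e), clear(f), holds(d,d), holds(d,f), holds(f,d), holds(f,f), inpos(d), inpos(e), inpos(f), on(e)}
3. step(e,d)  →  {clear(d), clear(e), clear(f), holds(d,d), holds(d,f), holds(e,e), holds(f,d), holds(f,f), inpos(e), inpos(f), on(e)}

push(f,e); push(d,e); step(e,d)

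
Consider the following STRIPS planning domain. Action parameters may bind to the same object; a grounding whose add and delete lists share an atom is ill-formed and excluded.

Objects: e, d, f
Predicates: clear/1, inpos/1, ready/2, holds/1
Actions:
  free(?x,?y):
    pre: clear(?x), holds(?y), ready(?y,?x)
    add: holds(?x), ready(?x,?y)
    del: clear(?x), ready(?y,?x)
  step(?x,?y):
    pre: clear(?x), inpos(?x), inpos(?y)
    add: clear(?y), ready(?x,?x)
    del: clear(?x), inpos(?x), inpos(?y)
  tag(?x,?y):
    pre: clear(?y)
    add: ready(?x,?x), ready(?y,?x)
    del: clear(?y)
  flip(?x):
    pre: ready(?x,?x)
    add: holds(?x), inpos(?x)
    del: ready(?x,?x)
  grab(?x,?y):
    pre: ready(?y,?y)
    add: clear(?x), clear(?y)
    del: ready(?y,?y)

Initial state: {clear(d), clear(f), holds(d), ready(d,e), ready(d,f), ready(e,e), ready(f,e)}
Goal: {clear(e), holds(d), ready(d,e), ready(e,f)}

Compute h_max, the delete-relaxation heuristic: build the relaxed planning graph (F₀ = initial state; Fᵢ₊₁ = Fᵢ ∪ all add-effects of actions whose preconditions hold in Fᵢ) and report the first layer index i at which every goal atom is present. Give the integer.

F0 = init (7 atoms)
F1 = F0 ∪ {clear(e), holds(e), holds(f), inpos(e), ready(d,d), ready(f,d), ready(f,f)}  (14 atoms)
F2 = F1 ∪ {inpos(d), inpos(f), ready(e,d), ready(e,f)}  (18 atoms)
goal ⊆ F2  ⇒  h_max = 2

2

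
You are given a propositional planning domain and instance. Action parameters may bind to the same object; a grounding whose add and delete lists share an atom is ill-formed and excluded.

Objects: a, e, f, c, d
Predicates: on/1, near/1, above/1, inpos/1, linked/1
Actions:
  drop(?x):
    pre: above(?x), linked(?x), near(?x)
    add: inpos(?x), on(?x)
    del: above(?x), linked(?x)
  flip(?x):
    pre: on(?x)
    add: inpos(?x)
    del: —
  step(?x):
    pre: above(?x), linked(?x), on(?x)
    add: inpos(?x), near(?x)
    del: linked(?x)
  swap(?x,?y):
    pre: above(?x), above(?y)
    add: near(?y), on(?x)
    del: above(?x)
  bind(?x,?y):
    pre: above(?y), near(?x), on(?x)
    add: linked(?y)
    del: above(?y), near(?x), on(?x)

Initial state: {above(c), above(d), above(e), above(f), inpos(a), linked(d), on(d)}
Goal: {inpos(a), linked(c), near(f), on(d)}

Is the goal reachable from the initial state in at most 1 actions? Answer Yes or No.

1. step(d)  →  {above(c), above(d), above(e), above(f), inpos(a), inpos(d), near(d), on(d)}
2. bind(d,c)  →  {above(d), above(e), above(f), inpos(a), inpos(d), linked(c)}
3. swap(d,f)  →  {above(e), above(f), inpos(a), inpos(d), linked(c), near(f), on(d)}
optimal plan length = 3; 3 > 1

No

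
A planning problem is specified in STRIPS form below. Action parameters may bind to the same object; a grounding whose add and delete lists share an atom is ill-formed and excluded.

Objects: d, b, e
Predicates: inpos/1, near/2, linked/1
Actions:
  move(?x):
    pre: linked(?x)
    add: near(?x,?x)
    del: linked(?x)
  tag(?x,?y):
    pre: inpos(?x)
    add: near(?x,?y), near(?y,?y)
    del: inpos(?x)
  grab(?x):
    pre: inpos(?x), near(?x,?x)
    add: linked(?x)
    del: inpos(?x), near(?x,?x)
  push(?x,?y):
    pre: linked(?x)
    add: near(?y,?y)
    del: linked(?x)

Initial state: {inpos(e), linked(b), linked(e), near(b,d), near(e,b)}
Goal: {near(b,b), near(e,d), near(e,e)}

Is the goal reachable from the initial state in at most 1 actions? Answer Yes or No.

No

1. move(b)  →  {inpos(e), linked(e), near(b,b), near(b,d), near(e,b)}
2. move(e)  →  {inpos(e), near(b,b), near(b,d), near(e,b), near(e,e)}
3. tag(e,d)  →  {near(b,b), near(b,d), near(d,d), near(e,b), near(e,d), near(e,e)}
optimal plan length = 3; 3 > 1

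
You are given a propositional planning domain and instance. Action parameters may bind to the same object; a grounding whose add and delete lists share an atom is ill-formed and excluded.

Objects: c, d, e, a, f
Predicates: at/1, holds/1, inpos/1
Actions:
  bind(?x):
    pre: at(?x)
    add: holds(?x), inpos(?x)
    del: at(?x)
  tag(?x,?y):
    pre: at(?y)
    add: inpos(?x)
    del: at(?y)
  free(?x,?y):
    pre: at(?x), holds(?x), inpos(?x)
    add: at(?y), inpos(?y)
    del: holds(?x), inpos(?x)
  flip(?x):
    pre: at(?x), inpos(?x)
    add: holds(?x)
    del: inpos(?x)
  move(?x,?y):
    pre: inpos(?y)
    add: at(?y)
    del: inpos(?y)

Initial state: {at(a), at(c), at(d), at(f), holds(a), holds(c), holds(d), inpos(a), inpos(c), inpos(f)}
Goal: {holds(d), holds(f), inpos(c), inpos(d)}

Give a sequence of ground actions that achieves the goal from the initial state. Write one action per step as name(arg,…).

bind(d); bind(f)

1. bind(d)  →  {at(a), at(c), at(f), holds(a), holds(c), holds(d), inpos(a), inpos(c), inpos(d), inpos(f)}
2. bind(f)  →  {at(a), at(c), holds(a), holds(c), holds(d), holds(f), inpos(a), inpos(c), inpos(d), inpos(f)}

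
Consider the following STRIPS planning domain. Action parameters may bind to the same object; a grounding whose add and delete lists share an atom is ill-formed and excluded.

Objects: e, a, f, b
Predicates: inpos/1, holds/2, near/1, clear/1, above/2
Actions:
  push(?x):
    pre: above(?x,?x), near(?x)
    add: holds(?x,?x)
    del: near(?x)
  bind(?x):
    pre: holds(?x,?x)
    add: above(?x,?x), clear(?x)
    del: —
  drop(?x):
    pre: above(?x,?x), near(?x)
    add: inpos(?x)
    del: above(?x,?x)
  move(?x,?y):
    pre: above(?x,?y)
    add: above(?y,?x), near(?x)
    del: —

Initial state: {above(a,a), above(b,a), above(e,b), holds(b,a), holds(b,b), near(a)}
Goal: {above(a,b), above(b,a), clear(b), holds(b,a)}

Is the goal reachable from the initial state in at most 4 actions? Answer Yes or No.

1. bind(b)  →  {above(a,a), above(b,a), above(b,b), above(e,b), clear(b), holds(b,a), holds(b,b), near(a)}
2. move(b,a)  →  {above(a,a), above(a,b), above(b,a), above(b,b), above(e,b), clear(b), holds(b,a), holds(b,b), near(a), near(b)}
optimal plan length = 2; 2 ≤ 4

Yes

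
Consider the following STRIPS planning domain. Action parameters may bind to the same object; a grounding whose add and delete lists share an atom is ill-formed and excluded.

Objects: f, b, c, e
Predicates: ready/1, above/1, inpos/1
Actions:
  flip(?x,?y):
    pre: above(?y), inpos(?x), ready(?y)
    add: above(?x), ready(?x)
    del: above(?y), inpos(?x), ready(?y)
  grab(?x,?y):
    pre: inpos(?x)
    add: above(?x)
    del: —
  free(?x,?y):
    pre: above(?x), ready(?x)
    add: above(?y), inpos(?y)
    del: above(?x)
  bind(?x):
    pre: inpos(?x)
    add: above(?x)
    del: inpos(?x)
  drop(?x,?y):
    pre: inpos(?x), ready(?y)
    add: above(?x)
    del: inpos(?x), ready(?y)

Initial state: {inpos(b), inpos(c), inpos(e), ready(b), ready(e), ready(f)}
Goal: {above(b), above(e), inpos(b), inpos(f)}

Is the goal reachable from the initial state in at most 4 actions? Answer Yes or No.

1. grab(b,f)  →  {above(b), inpos(b), inpos(c), inpos(e), ready(b), ready(e), ready(f)}
2. grab(e,f)  →  {above(b), above(e), inpos(b), inpos(c), inpos(e), ready(b), ready(e), ready(f)}
3. free(b,f)  →  {above(e), above(f), inpos(b), inpos(c), inpos(e), inpos(f), ready(b), ready(e), ready(f)}
4. grab(b,f)  →  {above(b), above(e), above(f), inpos(b), inpos(c), inpos(e), inpos(f), ready(b), ready(e), ready(f)}
optimal plan length = 4; 4 ≤ 4

Yes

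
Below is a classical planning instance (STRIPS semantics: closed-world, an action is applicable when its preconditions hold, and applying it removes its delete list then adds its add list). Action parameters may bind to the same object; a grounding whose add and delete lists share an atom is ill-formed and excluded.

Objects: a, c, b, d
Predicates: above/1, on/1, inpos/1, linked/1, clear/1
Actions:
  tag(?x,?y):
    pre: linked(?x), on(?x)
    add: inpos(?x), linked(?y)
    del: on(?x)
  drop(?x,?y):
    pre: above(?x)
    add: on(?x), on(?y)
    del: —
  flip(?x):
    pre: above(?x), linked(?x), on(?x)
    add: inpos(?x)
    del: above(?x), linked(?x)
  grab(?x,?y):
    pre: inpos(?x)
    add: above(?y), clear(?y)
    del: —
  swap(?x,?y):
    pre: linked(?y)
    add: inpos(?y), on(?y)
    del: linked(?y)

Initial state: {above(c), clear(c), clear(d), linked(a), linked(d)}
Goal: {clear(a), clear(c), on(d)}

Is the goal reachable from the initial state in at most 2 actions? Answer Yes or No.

Yes

1. swap(a,d)  →  {above(c), clear(c), clear(d), inpos(d), linked(a), on(d)}
2. grab(d,a)  →  {above(a), above(c), clear(a), clear(c), clear(d), inpos(d), linked(a), on(d)}
optimal plan length = 2; 2 ≤ 2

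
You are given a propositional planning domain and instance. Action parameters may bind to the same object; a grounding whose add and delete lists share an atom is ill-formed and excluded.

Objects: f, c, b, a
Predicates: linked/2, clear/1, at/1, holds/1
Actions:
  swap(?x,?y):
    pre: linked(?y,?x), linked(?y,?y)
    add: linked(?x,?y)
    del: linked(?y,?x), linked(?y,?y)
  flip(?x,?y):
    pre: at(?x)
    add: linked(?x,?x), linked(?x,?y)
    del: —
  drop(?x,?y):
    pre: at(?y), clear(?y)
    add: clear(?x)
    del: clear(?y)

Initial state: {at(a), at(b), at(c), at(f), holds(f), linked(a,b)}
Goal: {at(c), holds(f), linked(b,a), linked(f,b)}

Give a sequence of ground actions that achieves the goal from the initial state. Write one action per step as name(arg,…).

1. flip(f,b)  →  {at(a), at(b), at(c), at(f), holds(f), linked(a,b), linked(f,b), linked(f,f)}
2. flip(b,a)  →  {at(a), at(b), at(c), at(f), holds(f), linked(a,b), linked(b,a), linked(b,b), linked(f,b), linked(f,f)}

flip(f,b); flip(b,a)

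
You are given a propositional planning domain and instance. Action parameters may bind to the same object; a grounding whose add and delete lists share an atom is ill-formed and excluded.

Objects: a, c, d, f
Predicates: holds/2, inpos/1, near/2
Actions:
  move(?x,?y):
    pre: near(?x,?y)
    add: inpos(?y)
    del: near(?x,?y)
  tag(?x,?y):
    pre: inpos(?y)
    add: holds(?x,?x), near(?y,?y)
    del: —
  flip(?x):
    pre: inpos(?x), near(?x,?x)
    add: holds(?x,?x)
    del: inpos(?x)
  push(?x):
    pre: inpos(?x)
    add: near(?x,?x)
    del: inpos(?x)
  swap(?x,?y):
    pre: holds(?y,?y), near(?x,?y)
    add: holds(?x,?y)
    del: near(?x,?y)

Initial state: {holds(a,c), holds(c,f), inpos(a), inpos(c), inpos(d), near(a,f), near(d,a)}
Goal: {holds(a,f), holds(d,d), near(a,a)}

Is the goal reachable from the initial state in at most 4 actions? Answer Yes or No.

Yes

1. tag(d,a)  →  {holds(a,c), holds(c,f), holds(d,d), inpos(a), inpos(c), inpos(d), near(a,a), near(a,f), near(d,a)}
2. tag(f,a)  →  {holds(a,c), holds(c,f), holds(d,d), holds(f,f), inpos(a), inpos(c), inpos(d), near(a,a), near(a,f), near(d,a)}
3. swap(a,f)  →  {holds(a,c), holds(a,f), holds(c,f), holds(d,d), holds(f,f), inpos(a), inpos(c), inpos(d), near(a,a), near(d,a)}
optimal plan length = 3; 3 ≤ 4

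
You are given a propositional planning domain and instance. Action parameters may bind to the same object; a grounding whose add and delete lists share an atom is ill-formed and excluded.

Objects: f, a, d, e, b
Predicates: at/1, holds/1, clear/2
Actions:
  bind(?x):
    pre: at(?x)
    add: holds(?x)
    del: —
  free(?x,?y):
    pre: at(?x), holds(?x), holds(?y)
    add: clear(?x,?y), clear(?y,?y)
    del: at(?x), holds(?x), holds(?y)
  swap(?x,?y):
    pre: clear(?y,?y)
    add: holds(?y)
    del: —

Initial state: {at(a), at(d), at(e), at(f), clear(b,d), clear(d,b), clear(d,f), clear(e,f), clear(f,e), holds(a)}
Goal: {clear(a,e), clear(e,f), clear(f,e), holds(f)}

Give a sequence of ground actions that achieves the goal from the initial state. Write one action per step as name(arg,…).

bind(f); bind(e); free(a,e)

1. bind(f)  →  {at(a), at(d), at(e), at(f), clear(b,d), clear(d,b), clear(d,f), clear(e,f), clear(f,e), holds(a), holds(f)}
2. bind(e)  →  {at(a), at(d), at(e), at(f), clear(b,d), clear(d,b), clear(d,f), clear(e,f), clear(f,e), holds(a), holds(e), holds(f)}
3. free(a,e)  →  {at(d), at(e), at(f), clear(a,e), clear(b,d), clear(d,b), clear(d,f), clear(e,e), clear(e,f), clear(f,e), holds(f)}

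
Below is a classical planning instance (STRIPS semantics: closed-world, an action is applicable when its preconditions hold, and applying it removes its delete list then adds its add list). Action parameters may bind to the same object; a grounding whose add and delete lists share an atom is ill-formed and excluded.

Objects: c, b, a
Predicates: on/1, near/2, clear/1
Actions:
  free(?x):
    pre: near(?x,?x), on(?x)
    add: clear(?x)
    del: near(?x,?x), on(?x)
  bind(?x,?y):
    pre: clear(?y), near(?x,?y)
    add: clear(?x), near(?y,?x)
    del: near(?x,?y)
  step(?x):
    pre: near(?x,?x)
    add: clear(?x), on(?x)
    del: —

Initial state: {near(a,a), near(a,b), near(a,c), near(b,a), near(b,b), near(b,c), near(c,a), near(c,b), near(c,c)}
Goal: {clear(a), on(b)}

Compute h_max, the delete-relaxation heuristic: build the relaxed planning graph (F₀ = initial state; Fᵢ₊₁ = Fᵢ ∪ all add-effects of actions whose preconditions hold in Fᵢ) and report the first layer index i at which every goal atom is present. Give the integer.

1

F0 = init (9 atoms)
F1 = F0 ∪ {clear(a), clear(b), clear(c), on(a), on(b), on(c)}  (15 atoms)
goal ⊆ F1  ⇒  h_max = 1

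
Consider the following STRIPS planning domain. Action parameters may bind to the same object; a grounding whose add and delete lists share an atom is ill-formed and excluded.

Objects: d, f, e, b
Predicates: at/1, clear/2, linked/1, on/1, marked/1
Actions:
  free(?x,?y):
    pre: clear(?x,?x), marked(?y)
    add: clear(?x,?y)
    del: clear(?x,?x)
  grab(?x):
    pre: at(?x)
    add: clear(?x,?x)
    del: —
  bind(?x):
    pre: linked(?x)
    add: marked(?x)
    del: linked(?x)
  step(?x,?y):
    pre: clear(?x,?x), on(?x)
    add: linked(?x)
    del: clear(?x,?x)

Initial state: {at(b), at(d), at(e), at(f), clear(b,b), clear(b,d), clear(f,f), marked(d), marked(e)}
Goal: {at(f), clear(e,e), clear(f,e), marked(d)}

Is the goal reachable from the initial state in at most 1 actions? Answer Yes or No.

No

1. free(f,e)  →  {at(b), at(d), at(e), at(f), clear(b,b), clear(b,d), clear(f,e), marked(d), marked(e)}
2. grab(e)  →  {at(b), at(d), at(e), at(f), clear(b,b), clear(b,d), clear(e,e), clear(f,e), marked(d), marked(e)}
optimal plan length = 2; 2 > 1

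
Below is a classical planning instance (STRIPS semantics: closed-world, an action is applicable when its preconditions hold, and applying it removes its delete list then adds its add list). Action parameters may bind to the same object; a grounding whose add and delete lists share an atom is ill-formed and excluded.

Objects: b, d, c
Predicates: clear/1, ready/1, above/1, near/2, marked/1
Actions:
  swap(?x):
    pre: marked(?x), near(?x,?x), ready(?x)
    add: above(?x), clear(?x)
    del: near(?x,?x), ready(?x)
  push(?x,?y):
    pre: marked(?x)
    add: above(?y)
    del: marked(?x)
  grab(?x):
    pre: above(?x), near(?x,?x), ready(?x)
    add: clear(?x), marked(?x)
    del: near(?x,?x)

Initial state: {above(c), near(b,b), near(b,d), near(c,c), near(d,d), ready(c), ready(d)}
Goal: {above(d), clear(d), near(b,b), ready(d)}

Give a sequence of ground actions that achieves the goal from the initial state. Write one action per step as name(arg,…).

1. grab(c)  →  {above(c), clear(c), marked(c), near(b,b), near(b,d), near(d,d), ready(c), ready(d)}
2. push(c,d)  →  {above(c), above(d), clear(c), near(b,b), near(b,d), near(d,d), ready(c), ready(d)}
3. grab(d)  →  {above(c), above(d), clear(c), clear(d), marked(d), near(b,b), near(b,d), ready(c), ready(d)}

grab(c); push(c,d); grab(d)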